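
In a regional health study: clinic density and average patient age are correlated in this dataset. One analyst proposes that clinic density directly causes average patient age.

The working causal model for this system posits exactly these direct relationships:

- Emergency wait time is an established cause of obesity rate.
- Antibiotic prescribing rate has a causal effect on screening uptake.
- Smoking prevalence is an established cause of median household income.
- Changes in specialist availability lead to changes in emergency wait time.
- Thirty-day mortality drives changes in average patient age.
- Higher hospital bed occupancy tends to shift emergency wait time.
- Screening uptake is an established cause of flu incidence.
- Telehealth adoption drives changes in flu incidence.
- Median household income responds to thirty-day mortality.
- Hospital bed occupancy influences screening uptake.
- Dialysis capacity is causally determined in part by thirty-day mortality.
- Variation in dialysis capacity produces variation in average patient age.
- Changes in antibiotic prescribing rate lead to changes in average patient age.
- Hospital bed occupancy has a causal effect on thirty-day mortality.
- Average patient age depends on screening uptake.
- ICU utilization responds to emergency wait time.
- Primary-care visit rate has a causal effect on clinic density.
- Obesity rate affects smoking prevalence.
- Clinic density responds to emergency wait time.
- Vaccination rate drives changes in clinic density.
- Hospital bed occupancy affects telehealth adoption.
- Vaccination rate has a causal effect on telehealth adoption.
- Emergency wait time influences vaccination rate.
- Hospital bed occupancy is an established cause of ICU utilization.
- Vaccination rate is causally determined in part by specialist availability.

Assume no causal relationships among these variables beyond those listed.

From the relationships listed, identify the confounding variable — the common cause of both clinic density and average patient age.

Hospital bed occupancy has a causal path to clinic density (hospital bed occupancy → emergency wait time → clinic density) and a separate causal path to average patient age (hospital bed occupancy → screening uptake → average patient age), so it is a common cause of both.
No stated relationship gives clinic density a causal route to average patient age, so the correlation is explained by the shared upstream cause rather than a direct effect.

hospital bed occupancy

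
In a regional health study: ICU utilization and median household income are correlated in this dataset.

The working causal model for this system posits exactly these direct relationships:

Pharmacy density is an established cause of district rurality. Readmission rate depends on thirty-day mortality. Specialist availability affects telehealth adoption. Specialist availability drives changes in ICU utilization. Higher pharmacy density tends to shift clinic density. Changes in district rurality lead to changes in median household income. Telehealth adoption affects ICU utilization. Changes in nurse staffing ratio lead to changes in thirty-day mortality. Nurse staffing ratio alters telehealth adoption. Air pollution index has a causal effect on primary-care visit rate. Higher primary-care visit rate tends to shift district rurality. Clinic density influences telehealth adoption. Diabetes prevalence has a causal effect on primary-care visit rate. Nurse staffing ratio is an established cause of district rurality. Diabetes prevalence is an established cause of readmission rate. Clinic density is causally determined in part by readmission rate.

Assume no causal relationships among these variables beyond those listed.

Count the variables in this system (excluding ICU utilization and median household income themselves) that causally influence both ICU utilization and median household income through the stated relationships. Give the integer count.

The common causes are: diabetes prevalence (to ICU utilization via diabetes prevalence → readmission rate → clinic density → telehealth adoption → ICU utilization; to median household income via diabetes prevalence → primary-care visit rate → district rurality → median household income); nurse staffing ratio (to ICU utilization via nurse staffing ratio → telehealth adoption → ICU utilization; to median household income via nurse staffing ratio → district rurality → median household income); pharmacy density (to ICU utilization via pharmacy density → clinic density → telehealth adoption → ICU utilization; to median household income via pharmacy density → district rurality → median household income).
Every other variable lacks a causal path to at least one of ICU utilization and median household income.

3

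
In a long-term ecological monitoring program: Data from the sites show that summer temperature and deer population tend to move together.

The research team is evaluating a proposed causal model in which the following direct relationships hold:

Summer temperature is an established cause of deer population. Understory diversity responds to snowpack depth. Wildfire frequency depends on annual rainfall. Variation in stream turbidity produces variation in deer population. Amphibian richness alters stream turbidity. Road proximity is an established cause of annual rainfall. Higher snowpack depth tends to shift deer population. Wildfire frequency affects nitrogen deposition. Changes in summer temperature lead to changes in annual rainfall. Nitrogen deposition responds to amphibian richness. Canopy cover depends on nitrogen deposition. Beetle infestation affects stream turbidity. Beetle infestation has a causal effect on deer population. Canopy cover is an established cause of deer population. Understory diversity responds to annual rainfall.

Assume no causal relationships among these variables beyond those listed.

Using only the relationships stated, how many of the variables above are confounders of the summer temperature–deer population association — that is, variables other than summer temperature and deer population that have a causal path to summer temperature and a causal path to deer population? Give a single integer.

0

No listed variable has a causal path to both summer temperature and deer population, so there are no common causes.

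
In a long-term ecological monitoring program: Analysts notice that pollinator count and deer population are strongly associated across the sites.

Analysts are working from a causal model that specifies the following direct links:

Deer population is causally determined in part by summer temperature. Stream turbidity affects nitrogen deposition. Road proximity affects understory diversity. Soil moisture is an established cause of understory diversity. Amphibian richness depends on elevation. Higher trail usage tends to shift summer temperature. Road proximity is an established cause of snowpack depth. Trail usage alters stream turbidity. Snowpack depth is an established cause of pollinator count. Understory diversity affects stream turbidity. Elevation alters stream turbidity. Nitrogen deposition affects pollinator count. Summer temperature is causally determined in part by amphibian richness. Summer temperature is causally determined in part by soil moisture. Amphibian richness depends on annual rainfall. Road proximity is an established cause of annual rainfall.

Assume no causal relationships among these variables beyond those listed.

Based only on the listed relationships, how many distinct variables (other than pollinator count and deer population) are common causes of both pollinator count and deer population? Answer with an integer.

4

The common causes are: elevation (to pollinator count via elevation → stream turbidity → nitrogen deposition → pollinator count; to deer population via elevation → amphibian richness → summer temperature → deer population); road proximity (to pollinator count via road proximity → snowpack depth → pollinator count; to deer population via road proximity → annual rainfall → amphibian richness → summer temperature → deer population); soil moisture (to pollinator count via soil moisture → understory diversity → stream turbidity → nitrogen deposition → pollinator count; to deer population via soil moisture → summer temperature → deer population); trail usage (to pollinator count via trail usage → stream turbidity → nitrogen deposition → pollinator count; to deer population via trail usage → summer temperature → deer population).
Every other variable lacks a causal path to at least one of pollinator count and deer population.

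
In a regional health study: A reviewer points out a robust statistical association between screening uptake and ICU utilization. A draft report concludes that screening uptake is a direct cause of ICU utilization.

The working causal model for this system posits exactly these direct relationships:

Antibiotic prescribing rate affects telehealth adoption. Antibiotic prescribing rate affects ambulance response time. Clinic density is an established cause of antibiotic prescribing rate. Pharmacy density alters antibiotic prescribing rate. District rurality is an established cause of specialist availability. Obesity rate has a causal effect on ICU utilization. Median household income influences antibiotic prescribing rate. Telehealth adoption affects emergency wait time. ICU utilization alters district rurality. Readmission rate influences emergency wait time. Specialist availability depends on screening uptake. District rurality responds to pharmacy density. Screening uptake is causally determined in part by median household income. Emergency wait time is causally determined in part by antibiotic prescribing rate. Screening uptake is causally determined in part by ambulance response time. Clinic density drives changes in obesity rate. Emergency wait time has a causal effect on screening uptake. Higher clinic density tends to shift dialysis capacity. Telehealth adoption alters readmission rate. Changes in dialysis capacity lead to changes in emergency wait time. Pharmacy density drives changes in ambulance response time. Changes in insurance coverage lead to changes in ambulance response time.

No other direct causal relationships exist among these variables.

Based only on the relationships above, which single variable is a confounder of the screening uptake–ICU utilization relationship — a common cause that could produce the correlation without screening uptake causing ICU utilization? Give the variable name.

Clinic density has a causal path to screening uptake (clinic density → dialysis capacity → emergency wait time → screening uptake) and a separate causal path to ICU utilization (clinic density → obesity rate → ICU utilization), so it is a common cause of both.
No stated relationship gives screening uptake a causal route to ICU utilization, so the correlation is explained by the shared upstream cause rather than a direct effect.

clinic density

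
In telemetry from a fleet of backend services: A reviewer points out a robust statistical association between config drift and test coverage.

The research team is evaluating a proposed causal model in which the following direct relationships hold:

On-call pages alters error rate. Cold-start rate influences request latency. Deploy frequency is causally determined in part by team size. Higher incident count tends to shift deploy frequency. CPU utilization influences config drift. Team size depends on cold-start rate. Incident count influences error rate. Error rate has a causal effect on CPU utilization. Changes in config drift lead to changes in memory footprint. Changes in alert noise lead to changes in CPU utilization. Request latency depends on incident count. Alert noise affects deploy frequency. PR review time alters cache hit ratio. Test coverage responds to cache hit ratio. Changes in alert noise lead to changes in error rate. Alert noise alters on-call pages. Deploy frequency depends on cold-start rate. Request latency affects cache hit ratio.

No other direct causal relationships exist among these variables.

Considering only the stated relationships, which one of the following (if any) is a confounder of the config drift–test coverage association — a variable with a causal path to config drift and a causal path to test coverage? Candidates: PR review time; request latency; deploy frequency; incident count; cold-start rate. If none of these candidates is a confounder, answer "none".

incident count

Incident count causes config drift (incident count → error rate → CPU utilization → config drift) and also causes test coverage (incident count → request latency → cache hit ratio → test coverage); it is a common cause of both.
Each of the other candidates lacks a causal path to at least one of config drift and test coverage, so they do not confound the relationship.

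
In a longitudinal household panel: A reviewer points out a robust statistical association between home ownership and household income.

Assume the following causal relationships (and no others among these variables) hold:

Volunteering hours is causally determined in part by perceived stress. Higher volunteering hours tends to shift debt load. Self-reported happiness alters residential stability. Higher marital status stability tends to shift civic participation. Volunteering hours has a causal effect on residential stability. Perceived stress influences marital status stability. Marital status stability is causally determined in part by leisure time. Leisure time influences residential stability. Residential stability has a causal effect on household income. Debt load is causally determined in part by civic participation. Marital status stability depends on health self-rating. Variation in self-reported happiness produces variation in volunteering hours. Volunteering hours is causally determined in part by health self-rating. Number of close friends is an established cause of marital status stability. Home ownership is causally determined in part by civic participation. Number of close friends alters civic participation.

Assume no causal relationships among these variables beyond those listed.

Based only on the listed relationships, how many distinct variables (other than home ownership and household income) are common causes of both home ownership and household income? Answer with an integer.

3

The common causes are: health self-rating (to home ownership via health self-rating → marital status stability → civic participation → home ownership; to household income via health self-rating → volunteering hours → residential stability → household income); leisure time (to home ownership via leisure time → marital status stability → civic participation → home ownership; to household income via leisure time → residential stability → household income); perceived stress (to home ownership via perceived stress → marital status stability → civic participation → home ownership; to household income via perceived stress → volunteering hours → residential stability → household income).
Every other variable lacks a causal path to at least one of home ownership and household income.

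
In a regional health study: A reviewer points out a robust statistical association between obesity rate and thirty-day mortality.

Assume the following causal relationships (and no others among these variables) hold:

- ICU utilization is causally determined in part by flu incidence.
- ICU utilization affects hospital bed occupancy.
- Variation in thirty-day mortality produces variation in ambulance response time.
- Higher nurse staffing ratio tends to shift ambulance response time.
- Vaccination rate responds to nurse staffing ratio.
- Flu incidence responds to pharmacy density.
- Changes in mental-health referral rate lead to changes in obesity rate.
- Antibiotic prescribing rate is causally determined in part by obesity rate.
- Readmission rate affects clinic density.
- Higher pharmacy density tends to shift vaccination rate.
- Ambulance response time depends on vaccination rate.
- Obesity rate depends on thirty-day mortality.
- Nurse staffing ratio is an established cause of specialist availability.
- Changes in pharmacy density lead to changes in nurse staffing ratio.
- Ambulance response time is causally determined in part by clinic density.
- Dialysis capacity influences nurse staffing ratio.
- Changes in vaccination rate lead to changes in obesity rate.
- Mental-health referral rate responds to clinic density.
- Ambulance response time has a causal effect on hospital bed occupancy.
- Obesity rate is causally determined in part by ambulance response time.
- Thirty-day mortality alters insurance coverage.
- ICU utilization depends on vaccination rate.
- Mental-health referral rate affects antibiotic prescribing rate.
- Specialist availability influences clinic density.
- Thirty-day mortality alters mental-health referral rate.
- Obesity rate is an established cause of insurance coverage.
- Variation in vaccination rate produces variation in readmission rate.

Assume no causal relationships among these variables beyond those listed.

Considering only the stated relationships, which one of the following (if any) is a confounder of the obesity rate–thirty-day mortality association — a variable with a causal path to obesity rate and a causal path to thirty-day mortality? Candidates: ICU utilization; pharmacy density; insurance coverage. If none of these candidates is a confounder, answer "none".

none

None of the listed candidates has causal paths to both obesity rate and thirty-day mortality in the stated relationships, so none is a common cause.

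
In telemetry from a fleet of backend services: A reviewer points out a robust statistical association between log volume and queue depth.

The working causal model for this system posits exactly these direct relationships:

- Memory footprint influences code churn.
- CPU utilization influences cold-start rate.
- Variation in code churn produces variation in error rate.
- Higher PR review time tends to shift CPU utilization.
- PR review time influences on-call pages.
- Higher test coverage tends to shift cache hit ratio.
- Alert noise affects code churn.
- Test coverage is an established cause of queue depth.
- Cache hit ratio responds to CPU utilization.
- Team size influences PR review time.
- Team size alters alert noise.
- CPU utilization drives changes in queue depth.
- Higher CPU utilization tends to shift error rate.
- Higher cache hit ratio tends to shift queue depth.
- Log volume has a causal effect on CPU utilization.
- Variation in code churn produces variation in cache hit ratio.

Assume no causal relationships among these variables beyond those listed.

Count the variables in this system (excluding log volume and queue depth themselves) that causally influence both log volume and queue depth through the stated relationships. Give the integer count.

No listed variable has a causal path to both log volume and queue depth, so there are no common causes.

0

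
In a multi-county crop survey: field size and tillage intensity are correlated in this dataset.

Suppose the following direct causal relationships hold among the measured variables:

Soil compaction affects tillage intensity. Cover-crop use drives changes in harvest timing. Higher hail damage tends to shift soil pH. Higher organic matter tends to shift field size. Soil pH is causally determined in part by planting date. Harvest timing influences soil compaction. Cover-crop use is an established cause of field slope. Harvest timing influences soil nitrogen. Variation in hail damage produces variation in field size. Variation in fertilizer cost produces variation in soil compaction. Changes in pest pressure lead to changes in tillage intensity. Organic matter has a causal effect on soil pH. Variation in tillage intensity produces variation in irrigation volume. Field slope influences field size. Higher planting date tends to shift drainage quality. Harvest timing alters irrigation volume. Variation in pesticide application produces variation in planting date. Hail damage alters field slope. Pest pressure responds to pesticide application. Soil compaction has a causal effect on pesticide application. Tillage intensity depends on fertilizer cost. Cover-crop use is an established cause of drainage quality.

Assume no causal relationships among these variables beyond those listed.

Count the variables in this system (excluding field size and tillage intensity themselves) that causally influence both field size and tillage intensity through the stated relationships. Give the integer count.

The common causes are: cover-crop use (to field size via cover-crop use → field slope → field size; to tillage intensity via cover-crop use → harvest timing → soil compaction → tillage intensity).
Every other variable lacks a causal path to at least one of field size and tillage intensity.

1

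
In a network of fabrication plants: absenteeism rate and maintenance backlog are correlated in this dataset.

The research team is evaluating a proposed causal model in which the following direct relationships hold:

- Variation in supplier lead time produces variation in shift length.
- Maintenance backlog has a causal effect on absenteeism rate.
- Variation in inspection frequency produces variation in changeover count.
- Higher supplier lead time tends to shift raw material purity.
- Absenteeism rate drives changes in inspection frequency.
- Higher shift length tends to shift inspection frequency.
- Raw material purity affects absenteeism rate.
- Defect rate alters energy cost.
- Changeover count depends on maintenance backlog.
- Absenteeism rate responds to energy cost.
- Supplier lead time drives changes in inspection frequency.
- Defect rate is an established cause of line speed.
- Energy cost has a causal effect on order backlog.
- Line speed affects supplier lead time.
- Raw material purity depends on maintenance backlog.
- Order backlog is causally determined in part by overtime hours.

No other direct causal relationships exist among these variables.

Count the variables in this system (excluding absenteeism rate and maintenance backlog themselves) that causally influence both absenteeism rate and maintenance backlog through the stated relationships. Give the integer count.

No listed variable has a causal path to both absenteeism rate and maintenance backlog, so there are no common causes.

0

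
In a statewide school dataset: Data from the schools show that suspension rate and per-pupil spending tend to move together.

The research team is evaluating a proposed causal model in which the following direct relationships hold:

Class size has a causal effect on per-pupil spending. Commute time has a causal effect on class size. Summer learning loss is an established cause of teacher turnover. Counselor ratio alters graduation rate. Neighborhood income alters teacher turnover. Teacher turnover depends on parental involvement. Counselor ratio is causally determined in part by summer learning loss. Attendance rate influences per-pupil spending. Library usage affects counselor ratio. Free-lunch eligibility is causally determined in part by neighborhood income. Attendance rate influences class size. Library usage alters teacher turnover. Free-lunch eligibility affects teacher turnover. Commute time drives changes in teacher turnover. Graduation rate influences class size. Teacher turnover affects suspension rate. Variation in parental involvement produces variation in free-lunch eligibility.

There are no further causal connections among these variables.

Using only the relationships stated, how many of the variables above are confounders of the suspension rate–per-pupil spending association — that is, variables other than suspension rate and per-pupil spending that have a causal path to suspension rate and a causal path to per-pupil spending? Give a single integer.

The common causes are: commute time (to suspension rate via commute time → teacher turnover → suspension rate; to per-pupil spending via commute time → class size → per-pupil spending); library usage (to suspension rate via library usage → teacher turnover → suspension rate; to per-pupil spending via library usage → counselor ratio → graduation rate → class size → per-pupil spending); summer learning loss (to suspension rate via summer learning loss → teacher turnover → suspension rate; to per-pupil spending via summer learning loss → counselor ratio → graduation rate → class size → per-pupil spending).
Every other variable lacks a causal path to at least one of suspension rate and per-pupil spending.

3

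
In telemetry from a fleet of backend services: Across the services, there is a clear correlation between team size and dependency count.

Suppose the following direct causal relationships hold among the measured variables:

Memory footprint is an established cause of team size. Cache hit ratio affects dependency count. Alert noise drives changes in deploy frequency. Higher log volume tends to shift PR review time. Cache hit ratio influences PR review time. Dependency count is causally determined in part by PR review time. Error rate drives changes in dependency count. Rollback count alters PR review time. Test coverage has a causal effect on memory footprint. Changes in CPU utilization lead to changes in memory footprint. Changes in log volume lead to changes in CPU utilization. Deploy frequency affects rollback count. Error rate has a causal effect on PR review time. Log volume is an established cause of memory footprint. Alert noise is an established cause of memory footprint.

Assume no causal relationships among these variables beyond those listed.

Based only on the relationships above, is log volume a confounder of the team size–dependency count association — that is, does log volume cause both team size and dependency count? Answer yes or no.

yes

Log volume has a causal path to team size (log volume → memory footprint → team size) and to dependency count (log volume → PR review time → dependency count), so it is a common cause of both — a confounder.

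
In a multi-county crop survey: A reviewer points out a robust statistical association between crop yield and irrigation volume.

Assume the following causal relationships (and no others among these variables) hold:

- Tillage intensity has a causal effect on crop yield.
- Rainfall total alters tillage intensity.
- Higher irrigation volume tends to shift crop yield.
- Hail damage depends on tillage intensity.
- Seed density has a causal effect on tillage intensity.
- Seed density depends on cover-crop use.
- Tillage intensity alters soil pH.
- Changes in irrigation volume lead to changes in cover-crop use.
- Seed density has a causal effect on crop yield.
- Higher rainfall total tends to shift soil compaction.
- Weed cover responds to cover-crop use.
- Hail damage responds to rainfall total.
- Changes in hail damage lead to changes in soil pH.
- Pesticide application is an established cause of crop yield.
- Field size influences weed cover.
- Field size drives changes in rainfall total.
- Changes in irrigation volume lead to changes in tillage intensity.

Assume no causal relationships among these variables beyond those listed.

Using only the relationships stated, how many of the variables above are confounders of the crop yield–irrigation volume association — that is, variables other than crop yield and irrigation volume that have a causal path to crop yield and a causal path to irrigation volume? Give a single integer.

0

No listed variable has a causal path to both crop yield and irrigation volume, so there are no common causes.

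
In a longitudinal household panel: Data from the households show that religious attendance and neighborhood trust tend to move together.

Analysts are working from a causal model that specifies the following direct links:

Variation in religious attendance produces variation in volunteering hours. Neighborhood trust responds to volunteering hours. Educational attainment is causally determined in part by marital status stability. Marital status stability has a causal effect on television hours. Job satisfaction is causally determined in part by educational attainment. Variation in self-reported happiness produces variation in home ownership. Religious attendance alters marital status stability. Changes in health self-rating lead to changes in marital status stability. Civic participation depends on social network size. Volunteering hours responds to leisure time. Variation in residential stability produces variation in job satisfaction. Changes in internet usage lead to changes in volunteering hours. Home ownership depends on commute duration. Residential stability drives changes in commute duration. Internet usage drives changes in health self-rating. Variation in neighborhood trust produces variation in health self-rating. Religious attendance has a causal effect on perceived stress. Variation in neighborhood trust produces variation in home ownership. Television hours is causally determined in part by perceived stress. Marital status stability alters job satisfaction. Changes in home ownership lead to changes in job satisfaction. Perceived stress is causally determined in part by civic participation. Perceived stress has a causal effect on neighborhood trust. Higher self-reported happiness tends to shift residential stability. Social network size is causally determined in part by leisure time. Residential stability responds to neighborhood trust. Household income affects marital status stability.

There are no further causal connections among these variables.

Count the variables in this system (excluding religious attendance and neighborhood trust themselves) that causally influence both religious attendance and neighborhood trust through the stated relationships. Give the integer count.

No listed variable has a causal path to both religious attendance and neighborhood trust, so there are no common causes.

0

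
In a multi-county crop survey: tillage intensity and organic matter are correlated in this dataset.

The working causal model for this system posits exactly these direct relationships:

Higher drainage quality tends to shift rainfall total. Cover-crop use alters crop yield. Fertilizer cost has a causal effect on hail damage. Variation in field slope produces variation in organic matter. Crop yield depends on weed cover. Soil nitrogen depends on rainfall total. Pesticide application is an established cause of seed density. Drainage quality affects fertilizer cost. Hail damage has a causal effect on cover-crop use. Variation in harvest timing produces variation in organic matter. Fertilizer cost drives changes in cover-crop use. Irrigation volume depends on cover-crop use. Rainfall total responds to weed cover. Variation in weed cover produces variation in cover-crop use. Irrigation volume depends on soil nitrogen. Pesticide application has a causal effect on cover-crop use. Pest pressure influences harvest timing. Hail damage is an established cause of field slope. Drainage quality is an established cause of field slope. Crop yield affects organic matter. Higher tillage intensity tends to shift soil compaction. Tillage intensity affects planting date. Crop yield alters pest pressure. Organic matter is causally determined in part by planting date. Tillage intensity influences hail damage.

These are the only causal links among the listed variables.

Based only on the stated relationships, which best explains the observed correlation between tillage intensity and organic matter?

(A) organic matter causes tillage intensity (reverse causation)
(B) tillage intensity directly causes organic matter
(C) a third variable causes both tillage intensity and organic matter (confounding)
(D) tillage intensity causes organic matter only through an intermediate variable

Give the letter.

D

Tillage intensity reaches organic matter through tillage intensity → planting date → organic matter — an indirect causal chain with no direct tillage intensity → organic matter link. No variable causes both tillage intensity and organic matter, so confounding is ruled out; the effect is mediated.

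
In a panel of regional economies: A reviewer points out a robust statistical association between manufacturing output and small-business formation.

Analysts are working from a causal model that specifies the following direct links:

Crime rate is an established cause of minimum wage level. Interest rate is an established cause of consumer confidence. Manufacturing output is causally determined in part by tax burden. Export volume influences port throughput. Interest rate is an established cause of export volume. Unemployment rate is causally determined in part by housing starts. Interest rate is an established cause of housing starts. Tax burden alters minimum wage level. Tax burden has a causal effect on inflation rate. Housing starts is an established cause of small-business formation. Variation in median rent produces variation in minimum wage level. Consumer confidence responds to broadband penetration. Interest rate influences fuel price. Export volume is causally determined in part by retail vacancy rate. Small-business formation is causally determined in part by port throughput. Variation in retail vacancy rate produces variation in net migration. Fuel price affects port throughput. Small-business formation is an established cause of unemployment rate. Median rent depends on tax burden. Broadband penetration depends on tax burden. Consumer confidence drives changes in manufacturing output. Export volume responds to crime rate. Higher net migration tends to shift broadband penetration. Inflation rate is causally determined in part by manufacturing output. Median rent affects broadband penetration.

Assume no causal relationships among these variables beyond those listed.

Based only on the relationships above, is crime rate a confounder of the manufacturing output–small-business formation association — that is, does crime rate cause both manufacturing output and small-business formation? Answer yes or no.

no

Crime rate has no stated causal path to manufacturing output. A confounder must cause both variables, so crime rate does not qualify.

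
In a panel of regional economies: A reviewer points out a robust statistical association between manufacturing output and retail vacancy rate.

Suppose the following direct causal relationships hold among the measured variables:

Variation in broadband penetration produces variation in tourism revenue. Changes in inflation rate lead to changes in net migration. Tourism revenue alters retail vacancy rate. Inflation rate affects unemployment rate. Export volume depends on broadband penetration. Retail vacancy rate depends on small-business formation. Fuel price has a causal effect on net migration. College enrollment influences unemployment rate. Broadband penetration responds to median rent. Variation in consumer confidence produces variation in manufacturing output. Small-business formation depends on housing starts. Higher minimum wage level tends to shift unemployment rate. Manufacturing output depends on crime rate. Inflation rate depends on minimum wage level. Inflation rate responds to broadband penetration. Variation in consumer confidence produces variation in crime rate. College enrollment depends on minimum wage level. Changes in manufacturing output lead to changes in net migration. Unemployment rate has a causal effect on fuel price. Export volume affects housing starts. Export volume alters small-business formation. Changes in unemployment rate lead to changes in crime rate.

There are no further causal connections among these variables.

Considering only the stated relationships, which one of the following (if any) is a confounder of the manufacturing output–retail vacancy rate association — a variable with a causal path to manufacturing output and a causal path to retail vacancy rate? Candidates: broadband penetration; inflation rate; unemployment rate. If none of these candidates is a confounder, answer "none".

broadband penetration

Broadband penetration causes manufacturing output (broadband penetration → inflation rate → unemployment rate → crime rate → manufacturing output) and also causes retail vacancy rate (broadband penetration → tourism revenue → retail vacancy rate); it is a common cause of both.
Each of the other candidates lacks a causal path to at least one of manufacturing output and retail vacancy rate, so they do not confound the relationship.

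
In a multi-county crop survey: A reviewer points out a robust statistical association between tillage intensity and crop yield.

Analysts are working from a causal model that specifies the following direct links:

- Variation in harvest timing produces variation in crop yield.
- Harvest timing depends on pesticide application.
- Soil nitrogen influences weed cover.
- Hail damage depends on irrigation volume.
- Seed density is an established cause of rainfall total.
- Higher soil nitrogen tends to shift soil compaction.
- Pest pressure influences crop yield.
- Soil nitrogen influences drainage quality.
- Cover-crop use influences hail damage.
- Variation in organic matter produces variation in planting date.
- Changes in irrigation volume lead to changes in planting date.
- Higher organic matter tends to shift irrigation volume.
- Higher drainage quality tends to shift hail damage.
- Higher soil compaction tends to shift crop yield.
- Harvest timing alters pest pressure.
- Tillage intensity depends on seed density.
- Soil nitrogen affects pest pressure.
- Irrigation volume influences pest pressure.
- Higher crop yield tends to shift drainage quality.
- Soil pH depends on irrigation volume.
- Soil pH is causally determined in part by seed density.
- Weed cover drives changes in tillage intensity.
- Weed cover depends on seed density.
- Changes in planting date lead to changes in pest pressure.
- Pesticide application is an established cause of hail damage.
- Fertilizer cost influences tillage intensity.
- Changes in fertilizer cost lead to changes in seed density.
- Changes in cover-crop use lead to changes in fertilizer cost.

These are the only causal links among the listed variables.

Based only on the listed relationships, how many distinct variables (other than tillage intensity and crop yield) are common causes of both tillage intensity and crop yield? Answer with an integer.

The common causes are: soil nitrogen (to tillage intensity via soil nitrogen → weed cover → tillage intensity; to crop yield via soil nitrogen → soil compaction → crop yield).
Every other variable lacks a causal path to at least one of tillage intensity and crop yield.

1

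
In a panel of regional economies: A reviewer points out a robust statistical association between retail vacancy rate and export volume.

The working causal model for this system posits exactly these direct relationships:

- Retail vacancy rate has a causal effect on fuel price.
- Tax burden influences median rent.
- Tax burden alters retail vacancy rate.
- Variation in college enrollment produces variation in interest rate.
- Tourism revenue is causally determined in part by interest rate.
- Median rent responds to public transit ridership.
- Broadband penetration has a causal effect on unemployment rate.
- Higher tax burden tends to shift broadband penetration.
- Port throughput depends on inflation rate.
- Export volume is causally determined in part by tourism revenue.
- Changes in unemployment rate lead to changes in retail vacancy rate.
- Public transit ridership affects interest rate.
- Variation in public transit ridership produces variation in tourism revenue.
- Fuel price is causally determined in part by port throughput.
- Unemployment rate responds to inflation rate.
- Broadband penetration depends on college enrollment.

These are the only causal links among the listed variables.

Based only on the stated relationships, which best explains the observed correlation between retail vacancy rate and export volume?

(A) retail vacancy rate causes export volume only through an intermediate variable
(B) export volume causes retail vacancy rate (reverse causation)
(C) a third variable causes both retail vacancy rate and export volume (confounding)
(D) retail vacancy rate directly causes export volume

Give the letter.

College enrollment causes retail vacancy rate (college enrollment → broadband penetration → unemployment rate → retail vacancy rate) and export volume (college enrollment → interest rate → tourism revenue → export volume) — a common cause creating the correlation.
There is no stated path from retail vacancy rate to export volume or from export volume to retail vacancy rate, so neither direct nor reverse causation applies.

C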